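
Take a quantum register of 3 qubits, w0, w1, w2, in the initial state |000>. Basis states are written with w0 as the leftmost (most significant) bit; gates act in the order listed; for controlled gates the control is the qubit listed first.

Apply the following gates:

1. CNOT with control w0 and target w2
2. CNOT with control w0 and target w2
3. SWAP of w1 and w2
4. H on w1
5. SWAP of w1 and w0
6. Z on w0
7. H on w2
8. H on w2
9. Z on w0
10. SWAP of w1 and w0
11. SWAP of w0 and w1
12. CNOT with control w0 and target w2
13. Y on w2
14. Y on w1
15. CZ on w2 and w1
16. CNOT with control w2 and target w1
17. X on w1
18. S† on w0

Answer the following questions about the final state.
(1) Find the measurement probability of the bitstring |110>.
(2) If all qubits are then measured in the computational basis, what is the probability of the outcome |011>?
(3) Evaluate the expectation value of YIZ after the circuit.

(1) A full measurement returns |110> with probability 0.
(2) The probability of measuring |011> is 1/2.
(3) The observable YIZ averages to 0.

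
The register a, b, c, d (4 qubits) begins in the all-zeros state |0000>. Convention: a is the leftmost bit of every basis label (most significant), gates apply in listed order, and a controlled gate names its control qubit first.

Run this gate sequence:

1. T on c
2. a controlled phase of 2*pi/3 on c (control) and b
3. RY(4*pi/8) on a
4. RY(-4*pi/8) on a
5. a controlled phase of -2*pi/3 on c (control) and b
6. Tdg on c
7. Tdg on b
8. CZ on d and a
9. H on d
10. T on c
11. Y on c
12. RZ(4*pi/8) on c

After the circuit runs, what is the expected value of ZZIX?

The expectation value of ZZIX is 1. Key observation: the block from step 1 through step 6 cancels to the identity and can be dropped.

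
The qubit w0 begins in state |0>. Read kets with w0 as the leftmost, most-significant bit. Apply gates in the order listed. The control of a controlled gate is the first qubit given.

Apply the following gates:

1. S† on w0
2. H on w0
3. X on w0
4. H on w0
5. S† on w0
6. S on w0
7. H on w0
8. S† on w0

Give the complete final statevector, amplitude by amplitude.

The final amplitudes are sqrt(2)/2 on |0>, -sqrt(2)*I/2 on |1>.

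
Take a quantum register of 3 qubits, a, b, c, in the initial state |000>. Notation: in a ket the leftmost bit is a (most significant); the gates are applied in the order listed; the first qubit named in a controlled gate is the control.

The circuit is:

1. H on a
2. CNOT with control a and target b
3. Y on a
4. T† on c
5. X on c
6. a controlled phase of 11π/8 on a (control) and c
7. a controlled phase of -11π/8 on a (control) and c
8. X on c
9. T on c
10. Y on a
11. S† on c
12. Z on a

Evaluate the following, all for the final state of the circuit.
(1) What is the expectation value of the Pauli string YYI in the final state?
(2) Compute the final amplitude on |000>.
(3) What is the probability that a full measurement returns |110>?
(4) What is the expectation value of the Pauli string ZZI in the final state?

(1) The expectation value of YYI is 1. Key observation: gates 3-10 undo each other exactly, leaving only the rest of the circuit to track.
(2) The amplitude on |000> is sqrt(2)/2.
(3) The probability of measuring |110> is 1/2.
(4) The expectation value of ZZI is 1.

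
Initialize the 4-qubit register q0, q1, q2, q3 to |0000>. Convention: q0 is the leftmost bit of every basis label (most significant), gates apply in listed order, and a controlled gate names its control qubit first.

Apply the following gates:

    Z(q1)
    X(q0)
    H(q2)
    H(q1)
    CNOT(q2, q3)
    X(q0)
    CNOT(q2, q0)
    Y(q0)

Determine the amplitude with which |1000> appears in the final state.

|1000> carries amplitude I/2 in the final state.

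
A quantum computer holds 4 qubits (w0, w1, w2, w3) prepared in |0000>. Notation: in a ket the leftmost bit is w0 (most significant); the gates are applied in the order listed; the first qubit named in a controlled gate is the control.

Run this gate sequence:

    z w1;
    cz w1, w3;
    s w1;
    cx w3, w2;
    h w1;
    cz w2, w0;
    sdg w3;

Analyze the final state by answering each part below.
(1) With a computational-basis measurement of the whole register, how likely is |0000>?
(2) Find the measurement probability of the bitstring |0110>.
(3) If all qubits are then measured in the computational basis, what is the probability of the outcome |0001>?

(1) Outcome |0000> occurs with probability 1/2.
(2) The probability of measuring |0110> is 0.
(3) The probability of measuring |0001> is 0.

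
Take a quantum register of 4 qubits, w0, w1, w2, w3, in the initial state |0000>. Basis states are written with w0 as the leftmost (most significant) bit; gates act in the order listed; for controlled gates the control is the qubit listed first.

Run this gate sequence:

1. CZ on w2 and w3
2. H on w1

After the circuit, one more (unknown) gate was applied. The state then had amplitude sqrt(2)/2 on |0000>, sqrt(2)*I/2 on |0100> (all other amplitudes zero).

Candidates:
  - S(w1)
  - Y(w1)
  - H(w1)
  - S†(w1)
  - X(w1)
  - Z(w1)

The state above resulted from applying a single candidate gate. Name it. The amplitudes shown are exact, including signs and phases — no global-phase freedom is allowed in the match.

The applied gate was S(w1).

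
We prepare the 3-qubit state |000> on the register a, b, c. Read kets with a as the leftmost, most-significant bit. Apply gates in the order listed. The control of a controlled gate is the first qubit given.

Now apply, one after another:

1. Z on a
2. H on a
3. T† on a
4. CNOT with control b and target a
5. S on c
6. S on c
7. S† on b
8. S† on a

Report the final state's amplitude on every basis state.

After the circuit, the state carries amplitude sqrt(2)/2 on |000>, -sqrt(2)*exp(I*pi/4)/2 on |100>, and 0 on every other basis state.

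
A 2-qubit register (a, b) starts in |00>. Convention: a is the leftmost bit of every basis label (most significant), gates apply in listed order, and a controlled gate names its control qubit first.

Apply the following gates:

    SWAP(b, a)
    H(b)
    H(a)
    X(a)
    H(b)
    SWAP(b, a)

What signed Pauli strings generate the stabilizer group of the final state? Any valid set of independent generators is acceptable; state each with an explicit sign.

One valid set of independent stabilizer generators is +IX, +ZI (any independent generating set of the same group is equally correct).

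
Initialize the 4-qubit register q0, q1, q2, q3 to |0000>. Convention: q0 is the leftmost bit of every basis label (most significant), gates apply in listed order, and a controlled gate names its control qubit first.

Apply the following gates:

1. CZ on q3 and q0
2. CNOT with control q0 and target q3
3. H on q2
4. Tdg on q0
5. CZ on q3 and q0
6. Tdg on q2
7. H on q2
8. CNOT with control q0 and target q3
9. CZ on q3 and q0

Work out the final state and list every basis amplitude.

After the circuit, the state carries amplitude 1/2 - exp(3*I*pi/4)/2 on |0000>, 1/2 + exp(3*I*pi/4)/2 on |0010>, and 0 on every other basis state.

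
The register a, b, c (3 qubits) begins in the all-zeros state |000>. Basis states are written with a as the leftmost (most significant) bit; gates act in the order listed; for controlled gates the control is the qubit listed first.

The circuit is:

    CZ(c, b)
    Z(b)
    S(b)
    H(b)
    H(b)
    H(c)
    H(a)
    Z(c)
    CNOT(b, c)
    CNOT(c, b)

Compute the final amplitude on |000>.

The final state's coefficient on |000> equals 1/2.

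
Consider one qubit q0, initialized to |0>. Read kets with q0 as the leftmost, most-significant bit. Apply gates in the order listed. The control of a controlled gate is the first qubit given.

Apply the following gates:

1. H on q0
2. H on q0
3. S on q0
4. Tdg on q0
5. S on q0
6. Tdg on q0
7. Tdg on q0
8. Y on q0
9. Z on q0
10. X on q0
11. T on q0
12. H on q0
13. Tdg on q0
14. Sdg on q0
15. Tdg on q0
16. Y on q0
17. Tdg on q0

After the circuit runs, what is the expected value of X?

The observable X averages to sqrt(2)/2.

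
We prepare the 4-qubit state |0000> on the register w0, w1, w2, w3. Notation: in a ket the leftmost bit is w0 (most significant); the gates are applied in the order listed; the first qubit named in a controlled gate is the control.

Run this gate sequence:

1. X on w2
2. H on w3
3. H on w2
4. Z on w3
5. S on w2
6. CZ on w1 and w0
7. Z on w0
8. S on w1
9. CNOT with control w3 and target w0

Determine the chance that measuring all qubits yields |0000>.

The probability of measuring |0000> is 1/4.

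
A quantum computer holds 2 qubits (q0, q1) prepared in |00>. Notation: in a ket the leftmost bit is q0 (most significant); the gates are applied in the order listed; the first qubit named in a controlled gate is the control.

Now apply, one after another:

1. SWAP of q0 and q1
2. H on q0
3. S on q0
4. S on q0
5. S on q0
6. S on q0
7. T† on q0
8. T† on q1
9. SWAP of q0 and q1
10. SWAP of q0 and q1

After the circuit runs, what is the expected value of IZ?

The observable IZ averages to 1. Key observation: gates 3-6 undo each other exactly, leaving only the rest of the circuit to track.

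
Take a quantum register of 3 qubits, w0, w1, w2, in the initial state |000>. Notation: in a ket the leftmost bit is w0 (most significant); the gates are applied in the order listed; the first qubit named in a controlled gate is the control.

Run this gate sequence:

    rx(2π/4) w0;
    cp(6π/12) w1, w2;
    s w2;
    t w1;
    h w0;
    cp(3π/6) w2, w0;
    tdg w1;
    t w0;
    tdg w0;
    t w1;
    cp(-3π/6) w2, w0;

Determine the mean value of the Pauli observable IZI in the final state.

The expectation value of IZI is 1.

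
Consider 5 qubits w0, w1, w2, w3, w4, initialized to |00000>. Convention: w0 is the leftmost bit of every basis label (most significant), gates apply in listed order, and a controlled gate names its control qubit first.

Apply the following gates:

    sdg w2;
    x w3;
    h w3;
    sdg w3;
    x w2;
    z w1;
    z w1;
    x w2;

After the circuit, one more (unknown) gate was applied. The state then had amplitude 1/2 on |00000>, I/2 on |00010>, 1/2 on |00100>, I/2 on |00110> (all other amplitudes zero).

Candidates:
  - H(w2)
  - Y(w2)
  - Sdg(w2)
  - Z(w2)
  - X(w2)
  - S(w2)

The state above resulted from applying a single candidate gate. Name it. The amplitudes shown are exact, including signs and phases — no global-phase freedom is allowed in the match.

The applied gate was H(w2).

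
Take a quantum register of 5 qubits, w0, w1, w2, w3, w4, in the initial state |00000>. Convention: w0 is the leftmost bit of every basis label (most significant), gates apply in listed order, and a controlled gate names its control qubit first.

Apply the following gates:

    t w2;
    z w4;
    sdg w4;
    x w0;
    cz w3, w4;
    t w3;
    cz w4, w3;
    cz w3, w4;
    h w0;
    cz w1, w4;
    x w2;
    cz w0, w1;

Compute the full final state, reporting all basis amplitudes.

The final amplitudes are sqrt(2)/2 on |00100>, -sqrt(2)/2 on |10100>, and 0 on every other basis state.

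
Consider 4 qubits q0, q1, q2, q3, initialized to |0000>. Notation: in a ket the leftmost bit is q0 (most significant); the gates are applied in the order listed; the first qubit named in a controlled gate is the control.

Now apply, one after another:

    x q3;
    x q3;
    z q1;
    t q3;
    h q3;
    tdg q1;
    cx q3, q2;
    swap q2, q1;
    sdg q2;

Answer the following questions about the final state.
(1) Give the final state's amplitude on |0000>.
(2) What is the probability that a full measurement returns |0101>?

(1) The amplitude on |0000> is sqrt(2)/2.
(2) A full measurement returns |0101> with probability 1/2.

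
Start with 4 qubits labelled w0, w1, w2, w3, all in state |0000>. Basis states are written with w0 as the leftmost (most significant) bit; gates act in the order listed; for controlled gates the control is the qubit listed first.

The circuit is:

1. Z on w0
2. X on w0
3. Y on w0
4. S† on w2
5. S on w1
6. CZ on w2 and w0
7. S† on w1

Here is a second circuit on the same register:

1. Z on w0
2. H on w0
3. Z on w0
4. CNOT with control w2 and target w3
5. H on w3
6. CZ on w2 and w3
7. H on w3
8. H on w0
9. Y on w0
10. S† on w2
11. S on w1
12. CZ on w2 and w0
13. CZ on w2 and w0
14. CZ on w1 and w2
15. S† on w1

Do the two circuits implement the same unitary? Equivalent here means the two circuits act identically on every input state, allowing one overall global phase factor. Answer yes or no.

No, they are not equivalent — no single phase factor reconciles the two unitaries.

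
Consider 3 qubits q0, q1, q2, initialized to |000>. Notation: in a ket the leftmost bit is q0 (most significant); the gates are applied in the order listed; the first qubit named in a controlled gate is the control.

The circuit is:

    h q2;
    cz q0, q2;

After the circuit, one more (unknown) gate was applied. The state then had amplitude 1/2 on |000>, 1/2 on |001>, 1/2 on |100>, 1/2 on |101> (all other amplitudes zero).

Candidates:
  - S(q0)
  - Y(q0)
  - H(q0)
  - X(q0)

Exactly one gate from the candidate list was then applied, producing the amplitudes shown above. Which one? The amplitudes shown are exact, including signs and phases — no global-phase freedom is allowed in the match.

It was H(q0) that produced the state shown.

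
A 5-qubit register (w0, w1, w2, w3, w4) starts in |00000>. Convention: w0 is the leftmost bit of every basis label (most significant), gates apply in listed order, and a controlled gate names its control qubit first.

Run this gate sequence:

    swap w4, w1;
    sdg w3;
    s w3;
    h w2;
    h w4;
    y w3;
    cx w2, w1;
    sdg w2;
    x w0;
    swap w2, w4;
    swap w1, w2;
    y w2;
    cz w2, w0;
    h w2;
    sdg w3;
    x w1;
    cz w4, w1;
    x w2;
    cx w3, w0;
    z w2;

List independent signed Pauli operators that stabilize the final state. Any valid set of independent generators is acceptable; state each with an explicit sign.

One valid set of independent stabilizer generators is +IXIIZ, +IIXIZ, +IZZIY, +ZIIII, -IIIZI (any independent generating set of the same group is equally correct).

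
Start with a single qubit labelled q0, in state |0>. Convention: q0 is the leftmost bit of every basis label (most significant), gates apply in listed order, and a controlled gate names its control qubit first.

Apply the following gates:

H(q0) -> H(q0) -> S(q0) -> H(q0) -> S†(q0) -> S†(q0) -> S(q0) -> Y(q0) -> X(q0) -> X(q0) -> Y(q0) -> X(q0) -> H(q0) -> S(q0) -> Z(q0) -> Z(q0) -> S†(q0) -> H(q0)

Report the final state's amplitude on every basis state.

The resulting statevector has amplitude -sqrt(2)*I/2 on |0>, sqrt(2)/2 on |1>. Key observation: gates 8-11 undo each other exactly, leaving only the rest of the circuit to track.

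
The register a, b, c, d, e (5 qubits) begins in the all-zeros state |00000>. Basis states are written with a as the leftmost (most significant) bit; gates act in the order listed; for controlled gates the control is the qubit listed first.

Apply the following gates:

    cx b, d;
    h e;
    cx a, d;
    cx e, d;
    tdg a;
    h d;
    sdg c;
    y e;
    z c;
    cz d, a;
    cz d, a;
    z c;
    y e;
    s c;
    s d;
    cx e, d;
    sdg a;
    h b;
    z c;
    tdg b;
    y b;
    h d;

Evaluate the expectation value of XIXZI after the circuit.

In the final state, XIXZI has expectation 0. Key observation: the block from step 7 through step 14 cancels to the identity and can be dropped.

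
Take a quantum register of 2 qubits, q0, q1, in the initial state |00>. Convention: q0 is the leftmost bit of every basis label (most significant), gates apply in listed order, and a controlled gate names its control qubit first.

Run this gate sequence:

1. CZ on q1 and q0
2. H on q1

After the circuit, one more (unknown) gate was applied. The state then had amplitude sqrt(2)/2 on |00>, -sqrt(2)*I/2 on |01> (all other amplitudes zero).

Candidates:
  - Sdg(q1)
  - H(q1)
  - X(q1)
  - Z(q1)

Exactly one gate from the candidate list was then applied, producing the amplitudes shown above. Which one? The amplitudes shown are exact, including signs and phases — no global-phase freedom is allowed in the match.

It was Sdg(q1) that produced the state shown.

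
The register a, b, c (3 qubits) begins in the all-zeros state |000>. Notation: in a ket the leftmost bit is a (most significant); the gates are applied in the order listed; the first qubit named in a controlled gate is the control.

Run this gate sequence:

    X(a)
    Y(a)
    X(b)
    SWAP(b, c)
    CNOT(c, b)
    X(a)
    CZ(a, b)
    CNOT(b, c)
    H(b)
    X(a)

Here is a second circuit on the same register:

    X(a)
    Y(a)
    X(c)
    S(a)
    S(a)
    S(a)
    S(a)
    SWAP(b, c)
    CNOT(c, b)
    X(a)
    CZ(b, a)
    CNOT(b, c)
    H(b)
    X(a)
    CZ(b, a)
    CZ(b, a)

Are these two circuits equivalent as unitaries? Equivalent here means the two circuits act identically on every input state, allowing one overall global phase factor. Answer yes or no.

No — the two circuits implement different unitaries, even allowing a global phase.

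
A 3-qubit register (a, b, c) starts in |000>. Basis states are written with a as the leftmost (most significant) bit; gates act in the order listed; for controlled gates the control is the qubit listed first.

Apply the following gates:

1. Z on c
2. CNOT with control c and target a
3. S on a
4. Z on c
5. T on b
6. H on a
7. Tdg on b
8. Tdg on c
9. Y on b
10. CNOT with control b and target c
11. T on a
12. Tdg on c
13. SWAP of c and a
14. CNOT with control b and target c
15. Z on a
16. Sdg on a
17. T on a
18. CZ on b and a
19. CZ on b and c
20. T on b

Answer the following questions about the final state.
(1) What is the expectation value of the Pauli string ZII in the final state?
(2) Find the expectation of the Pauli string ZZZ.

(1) In the final state, ZII has expectation -1.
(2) In the final state, ZZZ has expectation 0.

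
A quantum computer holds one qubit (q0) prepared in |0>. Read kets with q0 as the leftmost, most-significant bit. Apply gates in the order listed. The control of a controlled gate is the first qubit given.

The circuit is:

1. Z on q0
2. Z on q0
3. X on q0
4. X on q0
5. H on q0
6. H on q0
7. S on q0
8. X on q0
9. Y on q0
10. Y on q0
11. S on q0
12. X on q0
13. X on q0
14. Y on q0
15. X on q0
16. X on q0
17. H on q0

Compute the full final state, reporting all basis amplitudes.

After the circuit, the state carries amplitude sqrt(2)/2 on |0>, sqrt(2)/2 on |1>. Key observation: the block from step 3 through step 4 cancels to the identity and can be dropped.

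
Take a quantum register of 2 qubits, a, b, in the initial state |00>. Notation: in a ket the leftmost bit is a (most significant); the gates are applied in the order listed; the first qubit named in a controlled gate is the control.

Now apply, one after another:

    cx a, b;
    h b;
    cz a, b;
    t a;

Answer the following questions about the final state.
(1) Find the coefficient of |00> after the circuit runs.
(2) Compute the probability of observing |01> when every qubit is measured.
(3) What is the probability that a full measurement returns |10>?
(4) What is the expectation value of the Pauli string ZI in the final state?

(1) The final state's coefficient on |00> equals sqrt(2)/2.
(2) A full measurement returns |01> with probability 1/2.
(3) The probability of measuring |10> is 0.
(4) The expectation value of ZI is 1.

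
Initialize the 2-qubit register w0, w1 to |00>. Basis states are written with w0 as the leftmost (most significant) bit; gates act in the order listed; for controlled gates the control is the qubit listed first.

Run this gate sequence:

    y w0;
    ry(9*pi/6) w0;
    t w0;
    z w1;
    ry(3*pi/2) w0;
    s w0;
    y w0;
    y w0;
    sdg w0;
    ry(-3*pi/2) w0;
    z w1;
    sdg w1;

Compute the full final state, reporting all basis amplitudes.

After the circuit, the state carries amplitude -sqrt(2)*I/2 on |00>, 0 on |01>, -sqrt(2)*exp(3*I*pi/4)/2 on |10>, 0 on |11>. Key observation: gates 4-11 undo each other exactly, leaving only the rest of the circuit to track.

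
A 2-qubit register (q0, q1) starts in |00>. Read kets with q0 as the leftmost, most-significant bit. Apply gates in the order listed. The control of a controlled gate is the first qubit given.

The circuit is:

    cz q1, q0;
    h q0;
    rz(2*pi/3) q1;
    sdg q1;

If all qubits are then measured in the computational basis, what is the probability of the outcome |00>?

A full measurement returns |00> with probability 1/2.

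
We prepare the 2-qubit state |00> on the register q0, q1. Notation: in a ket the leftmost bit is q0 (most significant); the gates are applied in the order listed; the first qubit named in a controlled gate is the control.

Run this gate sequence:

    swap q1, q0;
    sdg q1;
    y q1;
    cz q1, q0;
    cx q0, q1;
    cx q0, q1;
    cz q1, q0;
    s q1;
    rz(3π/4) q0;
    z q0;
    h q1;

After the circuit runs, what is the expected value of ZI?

In the final state, ZI has expectation 1.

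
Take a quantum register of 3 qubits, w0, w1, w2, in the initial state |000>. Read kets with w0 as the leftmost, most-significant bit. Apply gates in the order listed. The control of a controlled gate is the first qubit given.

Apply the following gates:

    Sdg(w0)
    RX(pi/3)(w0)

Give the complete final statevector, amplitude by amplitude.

The resulting statevector has amplitude sqrt(3)/2 on |000>, -I/2 on |100>, and 0 on every other basis state.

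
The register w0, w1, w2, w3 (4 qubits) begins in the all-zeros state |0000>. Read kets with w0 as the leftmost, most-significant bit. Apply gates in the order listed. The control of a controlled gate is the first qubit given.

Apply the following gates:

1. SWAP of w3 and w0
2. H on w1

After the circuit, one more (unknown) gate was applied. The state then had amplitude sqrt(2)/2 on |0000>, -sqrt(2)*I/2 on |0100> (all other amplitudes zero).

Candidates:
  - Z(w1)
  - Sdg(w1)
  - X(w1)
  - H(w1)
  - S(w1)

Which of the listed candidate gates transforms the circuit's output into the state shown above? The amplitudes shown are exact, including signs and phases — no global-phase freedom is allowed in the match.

The unique candidate consistent with the amplitudes is Sdg(w1).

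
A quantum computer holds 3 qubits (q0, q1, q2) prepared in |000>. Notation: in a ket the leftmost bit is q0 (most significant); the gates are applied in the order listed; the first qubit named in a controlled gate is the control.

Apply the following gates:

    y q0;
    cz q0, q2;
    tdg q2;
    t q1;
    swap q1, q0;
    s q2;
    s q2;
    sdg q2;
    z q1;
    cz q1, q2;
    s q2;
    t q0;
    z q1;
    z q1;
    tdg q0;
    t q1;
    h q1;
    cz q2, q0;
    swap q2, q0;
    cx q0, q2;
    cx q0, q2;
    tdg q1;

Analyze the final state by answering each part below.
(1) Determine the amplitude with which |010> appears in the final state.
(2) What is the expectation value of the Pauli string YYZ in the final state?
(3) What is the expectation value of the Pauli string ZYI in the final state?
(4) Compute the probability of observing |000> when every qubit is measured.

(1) The final state's coefficient on |010> equals sqrt(2)*I/2. Key observation: steps 7-8 multiply out to the identity, so the circuit reduces to the remaining gates.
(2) In the final state, YYZ has expectation 0.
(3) The observable ZYI averages to sqrt(2)/2.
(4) The probability of measuring |000> is 1/2.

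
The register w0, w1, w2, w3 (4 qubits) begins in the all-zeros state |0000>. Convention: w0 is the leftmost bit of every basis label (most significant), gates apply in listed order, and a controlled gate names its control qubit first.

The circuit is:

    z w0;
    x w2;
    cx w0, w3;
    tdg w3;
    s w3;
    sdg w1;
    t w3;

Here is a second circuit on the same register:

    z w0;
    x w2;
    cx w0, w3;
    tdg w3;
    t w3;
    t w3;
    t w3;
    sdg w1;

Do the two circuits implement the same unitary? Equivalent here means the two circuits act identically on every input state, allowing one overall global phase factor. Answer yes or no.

Yes — the two circuits implement the same unitary up to a global phase.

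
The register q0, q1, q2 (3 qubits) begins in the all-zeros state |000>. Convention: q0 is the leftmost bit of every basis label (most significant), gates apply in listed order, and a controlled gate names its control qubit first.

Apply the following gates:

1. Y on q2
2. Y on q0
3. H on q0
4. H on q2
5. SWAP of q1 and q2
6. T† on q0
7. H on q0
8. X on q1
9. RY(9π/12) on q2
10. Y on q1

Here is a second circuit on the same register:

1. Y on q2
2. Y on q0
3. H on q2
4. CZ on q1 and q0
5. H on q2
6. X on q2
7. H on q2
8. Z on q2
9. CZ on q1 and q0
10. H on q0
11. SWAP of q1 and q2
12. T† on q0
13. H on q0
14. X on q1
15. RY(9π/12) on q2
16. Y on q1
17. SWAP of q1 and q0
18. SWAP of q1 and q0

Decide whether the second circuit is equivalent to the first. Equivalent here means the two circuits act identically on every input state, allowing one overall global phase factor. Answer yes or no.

Yes: on every input state the two circuits agree up to one overall phase factor.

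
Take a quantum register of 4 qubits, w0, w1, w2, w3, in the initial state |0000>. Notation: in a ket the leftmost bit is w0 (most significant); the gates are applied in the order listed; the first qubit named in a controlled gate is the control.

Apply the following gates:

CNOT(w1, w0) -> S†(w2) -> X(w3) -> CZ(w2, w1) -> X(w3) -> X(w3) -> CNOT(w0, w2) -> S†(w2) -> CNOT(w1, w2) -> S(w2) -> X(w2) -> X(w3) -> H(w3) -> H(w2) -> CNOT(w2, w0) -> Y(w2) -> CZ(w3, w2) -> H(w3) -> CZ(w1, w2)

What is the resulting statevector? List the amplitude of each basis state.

The resulting statevector has amplitude sqrt(2)*I/2 on |0011>, sqrt(2)*I/2 on |1000>, and 0 on every other basis state. Key observation: gates 5-6 undo each other exactly, leaving only the rest of the circuit to track.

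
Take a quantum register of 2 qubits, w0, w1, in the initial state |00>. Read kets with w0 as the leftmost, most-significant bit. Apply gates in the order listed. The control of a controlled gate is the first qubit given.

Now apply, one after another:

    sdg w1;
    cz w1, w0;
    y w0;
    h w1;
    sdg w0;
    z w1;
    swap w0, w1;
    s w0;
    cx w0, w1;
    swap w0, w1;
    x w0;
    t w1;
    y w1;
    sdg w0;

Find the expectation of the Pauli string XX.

The observable XX averages to sqrt(2)/2.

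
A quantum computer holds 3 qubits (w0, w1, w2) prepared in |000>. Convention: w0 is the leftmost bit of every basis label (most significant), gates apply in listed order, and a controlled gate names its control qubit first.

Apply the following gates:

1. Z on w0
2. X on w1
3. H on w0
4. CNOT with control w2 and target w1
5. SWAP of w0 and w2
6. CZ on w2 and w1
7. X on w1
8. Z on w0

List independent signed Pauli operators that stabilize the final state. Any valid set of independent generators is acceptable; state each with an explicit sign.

The final state is stabilized by the group generated by -IIX, +ZII, +IZI; other independent generating sets are equally valid.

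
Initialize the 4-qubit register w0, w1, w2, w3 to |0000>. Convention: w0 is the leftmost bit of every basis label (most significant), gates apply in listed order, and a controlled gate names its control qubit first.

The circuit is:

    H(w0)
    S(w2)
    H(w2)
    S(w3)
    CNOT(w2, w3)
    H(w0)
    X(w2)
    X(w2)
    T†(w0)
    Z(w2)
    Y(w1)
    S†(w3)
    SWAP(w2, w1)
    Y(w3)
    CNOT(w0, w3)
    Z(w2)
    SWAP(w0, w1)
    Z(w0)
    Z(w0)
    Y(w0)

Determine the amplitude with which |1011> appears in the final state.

The amplitude on |1011> is sqrt(2)*I/2.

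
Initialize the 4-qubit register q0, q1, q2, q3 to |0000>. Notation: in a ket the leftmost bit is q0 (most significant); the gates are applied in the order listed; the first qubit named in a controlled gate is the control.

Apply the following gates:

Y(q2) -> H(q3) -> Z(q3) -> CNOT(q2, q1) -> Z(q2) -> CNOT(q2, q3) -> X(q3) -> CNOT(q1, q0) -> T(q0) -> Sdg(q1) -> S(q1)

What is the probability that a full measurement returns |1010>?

The probability of measuring |1010> is 0.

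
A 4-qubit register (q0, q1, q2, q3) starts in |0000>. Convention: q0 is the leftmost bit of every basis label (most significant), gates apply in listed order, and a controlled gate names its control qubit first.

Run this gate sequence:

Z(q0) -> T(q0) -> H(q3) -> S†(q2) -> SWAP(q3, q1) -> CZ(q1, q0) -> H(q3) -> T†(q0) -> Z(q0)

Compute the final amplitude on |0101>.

|0101> carries amplitude 1/2 in the final state.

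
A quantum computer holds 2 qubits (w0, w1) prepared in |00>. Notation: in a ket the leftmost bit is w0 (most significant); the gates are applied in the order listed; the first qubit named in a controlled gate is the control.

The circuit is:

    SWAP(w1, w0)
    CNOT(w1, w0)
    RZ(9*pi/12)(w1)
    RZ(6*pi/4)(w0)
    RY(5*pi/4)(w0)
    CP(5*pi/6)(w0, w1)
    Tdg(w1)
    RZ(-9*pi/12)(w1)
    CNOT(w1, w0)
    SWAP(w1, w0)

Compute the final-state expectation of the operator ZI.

The expectation value of ZI is 1.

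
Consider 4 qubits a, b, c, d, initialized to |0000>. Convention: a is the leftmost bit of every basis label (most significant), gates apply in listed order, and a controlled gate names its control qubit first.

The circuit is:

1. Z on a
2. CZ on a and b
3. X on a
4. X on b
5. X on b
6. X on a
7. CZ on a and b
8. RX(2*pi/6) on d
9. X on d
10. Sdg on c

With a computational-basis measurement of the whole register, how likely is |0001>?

A full measurement returns |0001> with probability 3/4. Key observation: steps 2-7 multiply out to the identity, so the circuit reduces to the remaining gates.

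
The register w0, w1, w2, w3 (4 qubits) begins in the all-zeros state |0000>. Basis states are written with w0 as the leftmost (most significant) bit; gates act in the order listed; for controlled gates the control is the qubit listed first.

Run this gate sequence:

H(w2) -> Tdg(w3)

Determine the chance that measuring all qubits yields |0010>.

A full measurement returns |0010> with probability 1/2.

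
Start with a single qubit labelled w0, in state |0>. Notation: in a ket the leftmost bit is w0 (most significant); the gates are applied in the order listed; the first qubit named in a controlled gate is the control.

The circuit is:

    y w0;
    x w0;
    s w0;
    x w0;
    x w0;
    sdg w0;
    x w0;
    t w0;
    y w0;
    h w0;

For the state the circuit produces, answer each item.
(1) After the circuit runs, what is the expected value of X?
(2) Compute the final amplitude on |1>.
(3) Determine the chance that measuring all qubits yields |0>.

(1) In the final state, X has expectation 1. Key observation: the block from step 2 through step 7 cancels to the identity and can be dropped.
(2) The amplitude on |1> is sqrt(2)*exp(I*pi/4)/2.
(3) The probability of measuring |0> is 1/2.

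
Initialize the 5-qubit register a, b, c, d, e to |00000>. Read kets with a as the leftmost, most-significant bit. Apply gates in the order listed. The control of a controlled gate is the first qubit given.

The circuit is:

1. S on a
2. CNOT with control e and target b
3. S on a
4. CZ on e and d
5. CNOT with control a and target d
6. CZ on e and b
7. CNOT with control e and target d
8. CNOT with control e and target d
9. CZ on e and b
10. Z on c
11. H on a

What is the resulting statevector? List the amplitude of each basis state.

The final amplitudes are sqrt(2)/2 on |00000>, sqrt(2)/2 on |10000>, and 0 on every other basis state. Key observation: steps 6-9 multiply out to the identity, so the circuit reduces to the remaining gates.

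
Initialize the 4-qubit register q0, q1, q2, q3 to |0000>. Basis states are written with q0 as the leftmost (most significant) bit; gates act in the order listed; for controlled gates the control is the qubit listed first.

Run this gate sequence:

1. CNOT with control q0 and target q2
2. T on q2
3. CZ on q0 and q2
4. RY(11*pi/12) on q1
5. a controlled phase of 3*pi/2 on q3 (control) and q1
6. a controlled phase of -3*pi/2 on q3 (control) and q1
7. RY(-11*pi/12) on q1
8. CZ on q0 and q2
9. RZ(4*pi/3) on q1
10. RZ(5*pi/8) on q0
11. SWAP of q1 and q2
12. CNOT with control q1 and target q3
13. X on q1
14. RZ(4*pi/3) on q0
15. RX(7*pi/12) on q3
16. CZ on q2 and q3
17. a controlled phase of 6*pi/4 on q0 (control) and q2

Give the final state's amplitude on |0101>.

The amplitude on |0101> is -I*sqrt(sqrt(2)/4 + 1/2)*exp(17*I*pi/48)/2 - sqrt(3)*I*sqrt(1/2 - sqrt(2)/4)*exp(17*I*pi/48)/2.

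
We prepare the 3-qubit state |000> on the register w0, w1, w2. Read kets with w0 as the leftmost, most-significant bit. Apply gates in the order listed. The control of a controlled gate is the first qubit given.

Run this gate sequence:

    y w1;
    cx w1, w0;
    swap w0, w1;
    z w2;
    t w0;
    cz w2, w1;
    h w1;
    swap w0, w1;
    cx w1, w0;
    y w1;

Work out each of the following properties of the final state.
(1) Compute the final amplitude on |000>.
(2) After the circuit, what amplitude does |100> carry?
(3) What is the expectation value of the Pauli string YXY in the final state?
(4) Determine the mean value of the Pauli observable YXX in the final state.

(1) The final state's coefficient on |000> equals -sqrt(2)*exp(I*pi/4)/2.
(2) The amplitude on |100> is sqrt(2)*exp(I*pi/4)/2.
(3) In the final state, YXY has expectation 0.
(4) The expectation value of YXX is 0.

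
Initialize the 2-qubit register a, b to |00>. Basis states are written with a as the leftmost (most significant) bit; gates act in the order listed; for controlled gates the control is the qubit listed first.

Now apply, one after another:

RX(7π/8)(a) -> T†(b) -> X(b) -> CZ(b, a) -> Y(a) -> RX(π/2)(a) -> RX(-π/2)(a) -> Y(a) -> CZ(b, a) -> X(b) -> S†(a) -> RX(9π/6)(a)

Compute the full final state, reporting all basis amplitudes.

After the circuit, the state carries amplitude sqrt(2)*(-sin(pi/16) + I*cos(pi/16))/2 on |00>, 0 on |01>, -sqrt(2)*exp(15*I*pi/16)/2 on |10>, 0 on |11>. Key observation: gates 3-10 undo each other exactly, leaving only the rest of the circuit to track.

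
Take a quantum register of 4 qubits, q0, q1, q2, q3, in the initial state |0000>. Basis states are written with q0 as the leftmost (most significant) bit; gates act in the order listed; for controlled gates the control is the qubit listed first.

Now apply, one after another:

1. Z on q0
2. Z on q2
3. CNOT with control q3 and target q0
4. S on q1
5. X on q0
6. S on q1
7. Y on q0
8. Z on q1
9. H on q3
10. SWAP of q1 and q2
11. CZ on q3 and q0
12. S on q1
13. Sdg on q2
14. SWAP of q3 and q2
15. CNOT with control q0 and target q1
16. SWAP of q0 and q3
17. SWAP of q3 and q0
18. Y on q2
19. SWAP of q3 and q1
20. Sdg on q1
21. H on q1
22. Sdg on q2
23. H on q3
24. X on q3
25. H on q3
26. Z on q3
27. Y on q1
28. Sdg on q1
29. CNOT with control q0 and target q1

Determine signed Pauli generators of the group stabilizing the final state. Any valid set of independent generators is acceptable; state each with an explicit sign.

The final state is stabilized by the group generated by +IYII, +IIYI, +ZIII, +IIIZ; other independent generating sets are equally valid. Key observation: the block from step 23 through step 26 cancels to the identity and can be dropped.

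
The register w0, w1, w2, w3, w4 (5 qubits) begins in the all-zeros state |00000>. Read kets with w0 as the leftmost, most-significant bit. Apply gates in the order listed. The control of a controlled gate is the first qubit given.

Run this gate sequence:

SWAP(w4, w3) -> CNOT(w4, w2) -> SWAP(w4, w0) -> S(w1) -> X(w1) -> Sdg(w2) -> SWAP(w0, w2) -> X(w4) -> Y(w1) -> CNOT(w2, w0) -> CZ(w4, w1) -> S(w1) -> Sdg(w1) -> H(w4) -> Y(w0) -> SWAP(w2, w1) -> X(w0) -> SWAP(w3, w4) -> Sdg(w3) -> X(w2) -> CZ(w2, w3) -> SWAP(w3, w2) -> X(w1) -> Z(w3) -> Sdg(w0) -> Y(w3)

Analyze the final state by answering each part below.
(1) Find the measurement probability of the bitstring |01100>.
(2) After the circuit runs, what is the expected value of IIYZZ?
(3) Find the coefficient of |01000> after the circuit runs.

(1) Outcome |01100> occurs with probability 1/2. Key observation: gates 12-13 undo each other exactly, leaving only the rest of the circuit to track.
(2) The expectation value of IIYZZ is -1.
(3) The final state's coefficient on |01000> equals sqrt(2)*I/2.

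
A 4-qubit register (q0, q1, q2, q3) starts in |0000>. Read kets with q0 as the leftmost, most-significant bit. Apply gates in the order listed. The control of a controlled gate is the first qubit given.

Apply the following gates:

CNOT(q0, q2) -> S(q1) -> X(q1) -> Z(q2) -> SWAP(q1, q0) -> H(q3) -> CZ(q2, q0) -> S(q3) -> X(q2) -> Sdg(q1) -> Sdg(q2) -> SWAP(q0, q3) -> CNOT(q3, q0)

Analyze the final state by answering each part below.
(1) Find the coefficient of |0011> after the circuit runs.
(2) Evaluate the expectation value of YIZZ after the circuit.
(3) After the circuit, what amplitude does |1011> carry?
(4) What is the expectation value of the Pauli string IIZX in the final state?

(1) |0011> carries amplitude sqrt(2)/2 in the final state.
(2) The expectation value of YIZZ is -1.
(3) The amplitude on |1011> is -sqrt(2)*I/2.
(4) In the final state, IIZX has expectation 0.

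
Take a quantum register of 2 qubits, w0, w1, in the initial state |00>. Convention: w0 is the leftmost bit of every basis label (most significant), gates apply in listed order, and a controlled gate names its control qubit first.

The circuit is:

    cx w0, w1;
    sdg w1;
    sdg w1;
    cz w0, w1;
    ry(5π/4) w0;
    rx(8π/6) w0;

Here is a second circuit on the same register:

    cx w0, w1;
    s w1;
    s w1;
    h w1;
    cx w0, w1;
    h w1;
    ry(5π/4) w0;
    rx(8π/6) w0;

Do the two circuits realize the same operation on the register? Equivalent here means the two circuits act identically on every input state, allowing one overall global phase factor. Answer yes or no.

Yes, they are equivalent — the unitaries differ by at most a global phase.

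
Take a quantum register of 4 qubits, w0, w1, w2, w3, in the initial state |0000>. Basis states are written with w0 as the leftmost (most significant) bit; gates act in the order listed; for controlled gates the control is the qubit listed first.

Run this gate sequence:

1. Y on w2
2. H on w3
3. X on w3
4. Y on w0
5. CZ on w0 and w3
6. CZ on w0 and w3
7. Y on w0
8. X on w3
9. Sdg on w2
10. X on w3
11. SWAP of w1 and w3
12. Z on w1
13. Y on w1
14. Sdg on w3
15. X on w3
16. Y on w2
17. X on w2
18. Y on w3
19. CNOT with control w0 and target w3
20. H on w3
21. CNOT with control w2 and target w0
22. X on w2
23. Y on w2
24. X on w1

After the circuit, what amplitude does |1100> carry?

The amplitude on |1100> is 0. Key observation: the block from step 3 through step 8 cancels to the identity and can be dropped.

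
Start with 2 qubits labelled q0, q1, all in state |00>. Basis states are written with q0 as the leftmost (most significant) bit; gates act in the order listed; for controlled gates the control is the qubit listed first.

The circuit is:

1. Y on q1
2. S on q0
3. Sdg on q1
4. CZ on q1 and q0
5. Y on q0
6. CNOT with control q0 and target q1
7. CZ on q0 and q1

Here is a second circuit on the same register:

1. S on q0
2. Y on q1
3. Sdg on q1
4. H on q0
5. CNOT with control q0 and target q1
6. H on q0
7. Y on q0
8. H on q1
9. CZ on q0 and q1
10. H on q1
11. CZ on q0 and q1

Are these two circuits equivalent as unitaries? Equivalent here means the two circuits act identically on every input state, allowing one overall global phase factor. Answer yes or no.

No — the two circuits implement different unitaries, even allowing a global phase.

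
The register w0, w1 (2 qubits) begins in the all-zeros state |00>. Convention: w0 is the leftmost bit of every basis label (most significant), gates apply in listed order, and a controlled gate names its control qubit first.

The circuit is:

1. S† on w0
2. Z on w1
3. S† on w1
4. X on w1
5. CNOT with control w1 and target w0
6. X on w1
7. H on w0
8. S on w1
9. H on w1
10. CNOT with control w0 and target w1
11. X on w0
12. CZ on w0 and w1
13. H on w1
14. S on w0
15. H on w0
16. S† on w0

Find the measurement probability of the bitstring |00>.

Outcome |00> occurs with probability 1/4.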